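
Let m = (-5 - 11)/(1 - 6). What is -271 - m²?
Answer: -7031/25 ≈ -281.24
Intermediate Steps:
m = 16/5 (m = -16/(-5) = -16*(-⅕) = 16/5 ≈ 3.2000)
-271 - m² = -271 - (16/5)² = -271 - 1*256/25 = -271 - 256/25 = -7031/25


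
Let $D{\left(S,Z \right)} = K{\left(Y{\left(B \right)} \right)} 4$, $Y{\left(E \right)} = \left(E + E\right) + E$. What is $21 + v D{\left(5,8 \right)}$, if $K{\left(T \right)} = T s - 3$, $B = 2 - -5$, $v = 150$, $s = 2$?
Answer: $23421$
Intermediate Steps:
$B = 7$ ($B = 2 + 5 = 7$)
$Y{\left(E \right)} = 3 E$ ($Y{\left(E \right)} = 2 E + E = 3 E$)
$K{\left(T \right)} = -3 + 2 T$ ($K{\left(T \right)} = T 2 - 3 = 2 T - 3 = -3 + 2 T$)
$D{\left(S,Z \right)} = 156$ ($D{\left(S,Z \right)} = \left(-3 + 2 \cdot 3 \cdot 7\right) 4 = \left(-3 + 2 \cdot 21\right) 4 = \left(-3 + 42\right) 4 = 39 \cdot 4 = 156$)
$21 + v D{\left(5,8 \right)} = 21 + 150 \cdot 156 = 21 + 23400 = 23421$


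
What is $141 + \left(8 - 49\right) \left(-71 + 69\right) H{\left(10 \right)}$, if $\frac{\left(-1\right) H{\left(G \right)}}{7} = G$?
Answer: $-5599$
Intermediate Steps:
$H{\left(G \right)} = - 7 G$
$141 + \left(8 - 49\right) \left(-71 + 69\right) H{\left(10 \right)} = 141 + \left(8 - 49\right) \left(-71 + 69\right) \left(\left(-7\right) 10\right) = 141 + \left(-41\right) \left(-2\right) \left(-70\right) = 141 + 82 \left(-70\right) = 141 - 5740 = -5599$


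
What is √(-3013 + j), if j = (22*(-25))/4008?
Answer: I*√3025201827/1002 ≈ 54.892*I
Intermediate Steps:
j = -275/2004 (j = -550*1/4008 = -275/2004 ≈ -0.13723)
√(-3013 + j) = √(-3013 - 275/2004) = √(-6038327/2004) = I*√3025201827/1002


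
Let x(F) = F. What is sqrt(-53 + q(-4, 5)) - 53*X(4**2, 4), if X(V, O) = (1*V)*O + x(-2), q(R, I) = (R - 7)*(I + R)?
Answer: -3286 + 8*I ≈ -3286.0 + 8.0*I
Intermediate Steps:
q(R, I) = (-7 + R)*(I + R)
X(V, O) = -2 + O*V (X(V, O) = (1*V)*O - 2 = V*O - 2 = O*V - 2 = -2 + O*V)
sqrt(-53 + q(-4, 5)) - 53*X(4**2, 4) = sqrt(-53 + ((-4)**2 - 7*5 - 7*(-4) + 5*(-4))) - 53*(-2 + 4*4**2) = sqrt(-53 + (16 - 35 + 28 - 20)) - 53*(-2 + 4*16) = sqrt(-53 - 11) - 53*(-2 + 64) = sqrt(-64) - 53*62 = 8*I - 3286 = -3286 + 8*I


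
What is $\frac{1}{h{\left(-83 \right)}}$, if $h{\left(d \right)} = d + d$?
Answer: $- \frac{1}{166} \approx -0.0060241$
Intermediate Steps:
$h{\left(d \right)} = 2 d$
$\frac{1}{h{\left(-83 \right)}} = \frac{1}{2 \left(-83\right)} = \frac{1}{-166} = - \frac{1}{166}$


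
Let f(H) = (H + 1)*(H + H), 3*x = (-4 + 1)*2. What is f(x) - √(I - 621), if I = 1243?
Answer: 4 - √622 ≈ -20.940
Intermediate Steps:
x = -2 (x = ((-4 + 1)*2)/3 = (-3*2)/3 = (⅓)*(-6) = -2)
f(H) = 2*H*(1 + H) (f(H) = (1 + H)*(2*H) = 2*H*(1 + H))
f(x) - √(I - 621) = 2*(-2)*(1 - 2) - √(1243 - 621) = 2*(-2)*(-1) - √622 = 4 - √622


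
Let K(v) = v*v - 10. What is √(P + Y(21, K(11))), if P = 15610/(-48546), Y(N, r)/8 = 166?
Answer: √86915515083/8091 ≈ 36.437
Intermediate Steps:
K(v) = -10 + v² (K(v) = v² - 10 = -10 + v²)
Y(N, r) = 1328 (Y(N, r) = 8*166 = 1328)
P = -7805/24273 (P = 15610*(-1/48546) = -7805/24273 ≈ -0.32155)
√(P + Y(21, K(11))) = √(-7805/24273 + 1328) = √(32226739/24273) = √86915515083/8091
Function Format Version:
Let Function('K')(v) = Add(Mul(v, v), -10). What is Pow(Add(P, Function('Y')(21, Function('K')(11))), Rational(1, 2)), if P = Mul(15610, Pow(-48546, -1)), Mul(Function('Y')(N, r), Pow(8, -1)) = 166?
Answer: Mul(Rational(1, 8091), Pow(86915515083, Rational(1, 2))) ≈ 36.437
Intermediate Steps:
Function('K')(v) = Add(-10, Pow(v, 2)) (Function('K')(v) = Add(Pow(v, 2), -10) = Add(-10, Pow(v, 2)))
Function('Y')(N, r) = 1328 (Function('Y')(N, r) = Mul(8, 166) = 1328)
P = Rational(-7805, 24273) (P = Mul(15610, Rational(-1, 48546)) = Rational(-7805, 24273) ≈ -0.32155)
Pow(Add(P, Function('Y')(21, Function('K')(11))), Rational(1, 2)) = Pow(Add(Rational(-7805, 24273), 1328), Rational(1, 2)) = Pow(Rational(32226739, 24273), Rational(1, 2)) = Mul(Rational(1, 8091), Pow(86915515083, Rational(1, 2)))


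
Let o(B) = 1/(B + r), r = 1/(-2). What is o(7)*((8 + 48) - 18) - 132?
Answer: -1640/13 ≈ -126.15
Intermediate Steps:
r = -½ ≈ -0.50000
o(B) = 1/(-½ + B) (o(B) = 1/(B - ½) = 1/(-½ + B))
o(7)*((8 + 48) - 18) - 132 = (2/(-1 + 2*7))*((8 + 48) - 18) - 132 = (2/(-1 + 14))*(56 - 18) - 132 = (2/13)*38 - 132 = 76/13 - 132 = -1640/13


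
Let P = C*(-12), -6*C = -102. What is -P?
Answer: 204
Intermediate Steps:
C = 17 (C = -⅙*(-102) = 17)
P = -204 (P = 17*(-12) = -204)
-P = -1*(-204) = 204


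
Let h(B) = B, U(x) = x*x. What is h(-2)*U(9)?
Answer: -162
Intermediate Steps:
U(x) = x²
h(-2)*U(9) = -2*9² = -2*81 = -162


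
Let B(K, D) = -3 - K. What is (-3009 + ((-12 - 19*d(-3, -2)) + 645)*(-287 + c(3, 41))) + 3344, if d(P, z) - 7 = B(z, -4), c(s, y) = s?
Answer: -147061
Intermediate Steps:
d(P, z) = 4 - z (d(P, z) = 7 + (-3 - z) = 4 - z)
(-3009 + ((-12 - 19*d(-3, -2)) + 645)*(-287 + c(3, 41))) + 3344 = (-3009 + ((-12 - 19*(4 - 1*(-2))) + 645)*(-287 + 3)) + 3344 = (-3009 + ((-12 - 19*(4 + 2)) + 645)*(-284)) + 3344 = (-3009 + ((-12 - 19*6) + 645)*(-284)) + 3344 = (-3009 + ((-12 - 114) + 645)*(-284)) + 3344 = (-3009 + (-126 + 645)*(-284)) + 3344 = (-3009 + 519*(-284)) + 3344 = (-3009 - 147396) + 3344 = -150405 + 3344 = -147061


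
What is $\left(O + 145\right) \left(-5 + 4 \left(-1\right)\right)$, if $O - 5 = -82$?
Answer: $-612$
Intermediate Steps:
$O = -77$ ($O = 5 - 82 = -77$)
$\left(O + 145\right) \left(-5 + 4 \left(-1\right)\right) = \left(-77 + 145\right) \left(-5 + 4 \left(-1\right)\right) = 68 \left(-5 - 4\right) = 68 \left(-9\right) = -612$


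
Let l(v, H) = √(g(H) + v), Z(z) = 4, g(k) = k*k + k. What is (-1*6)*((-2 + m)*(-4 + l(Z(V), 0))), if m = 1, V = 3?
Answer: -12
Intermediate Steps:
g(k) = k + k² (g(k) = k² + k = k + k²)
l(v, H) = √(v + H*(1 + H)) (l(v, H) = √(H*(1 + H) + v) = √(v + H*(1 + H)))
(-1*6)*((-2 + m)*(-4 + l(Z(V), 0))) = (-1*6)*((-2 + 1)*(-4 + √(4 + 0*(1 + 0)))) = -(-6)*(-4 + √(4 + 0*1)) = -(-6)*(-4 + √(4 + 0)) = -(-6)*(-4 + √4) = -(-6)*(-4 + 2) = -(-6)*(-2) = -6*2 = -12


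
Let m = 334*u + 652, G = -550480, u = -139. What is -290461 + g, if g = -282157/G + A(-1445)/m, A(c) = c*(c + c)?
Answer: -3660613391960101/12598835760 ≈ -2.9055e+5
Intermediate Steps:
m = -45774 (m = 334*(-139) + 652 = -46426 + 652 = -45774)
A(c) = 2*c**2 (A(c) = c*(2*c) = 2*c**2)
g = -1142958274741/12598835760 (g = -282157/(-550480) + (2*(-1445)**2)/(-45774) = -282157*(-1/550480) + (2*2088025)*(-1/45774) = 282157/550480 + 4176050*(-1/45774) = 282157/550480 - 2088025/22887 = -1142958274741/12598835760 ≈ -90.719)
-290461 + g = -290461 - 1142958274741/12598835760 = -3660613391960101/12598835760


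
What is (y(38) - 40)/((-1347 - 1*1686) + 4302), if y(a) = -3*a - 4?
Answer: -158/1269 ≈ -0.12451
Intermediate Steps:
y(a) = -4 - 3*a
(y(38) - 40)/((-1347 - 1*1686) + 4302) = ((-4 - 3*38) - 40)/((-1347 - 1*1686) + 4302) = ((-4 - 114) - 40)/((-1347 - 1686) + 4302) = (-118 - 40)/(-3033 + 4302) = -158/1269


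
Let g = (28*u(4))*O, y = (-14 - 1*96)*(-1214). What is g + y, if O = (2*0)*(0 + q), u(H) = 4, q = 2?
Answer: 133540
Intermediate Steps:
y = 133540 (y = (-14 - 96)*(-1214) = -110*(-1214) = 133540)
O = 0 (O = (2*0)*(0 + 2) = 0*2 = 0)
g = 0 (g = (28*4)*0 = 112*0 = 0)
g + y = 0 + 133540 = 133540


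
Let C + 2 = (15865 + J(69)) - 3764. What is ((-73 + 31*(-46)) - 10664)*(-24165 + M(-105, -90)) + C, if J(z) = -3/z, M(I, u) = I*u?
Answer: 4116784811/23 ≈ 1.7899e+8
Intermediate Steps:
C = 278276/23 (C = -2 + ((15865 - 3/69) - 3764) = -2 + ((15865 - 3*1/69) - 3764) = -2 + ((15865 - 1/23) - 3764) = -2 + (364894/23 - 3764) = -2 + 278322/23 = 278276/23 ≈ 12099.)
((-73 + 31*(-46)) - 10664)*(-24165 + M(-105, -90)) + C = ((-73 + 31*(-46)) - 10664)*(-24165 - 105*(-90)) + 278276/23 = ((-73 - 1426) - 10664)*(-24165 + 9450) + 278276/23 = (-1499 - 10664)*(-14715) + 278276/23 = -12163*(-14715) + 278276/23 = 178978545 + 278276/23 = 4116784811/23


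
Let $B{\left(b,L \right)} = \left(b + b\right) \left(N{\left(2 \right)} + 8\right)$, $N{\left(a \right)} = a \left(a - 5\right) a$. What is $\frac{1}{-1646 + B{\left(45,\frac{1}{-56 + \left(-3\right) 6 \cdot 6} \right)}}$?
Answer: $- \frac{1}{2006} \approx -0.0004985$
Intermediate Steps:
$N{\left(a \right)} = a^{2} \left(-5 + a\right)$ ($N{\left(a \right)} = a \left(-5 + a\right) a = a^{2} \left(-5 + a\right)$)
$B{\left(b,L \right)} = - 8 b$ ($B{\left(b,L \right)} = \left(b + b\right) \left(2^{2} \left(-5 + 2\right) + 8\right) = 2 b \left(4 \left(-3\right) + 8\right) = 2 b \left(-12 + 8\right) = 2 b \left(-4\right) = - 8 b$)
$\frac{1}{-1646 + B{\left(45,\frac{1}{-56 + \left(-3\right) 6 \cdot 6} \right)}} = \frac{1}{-1646 - 360} = \frac{1}{-2006} = - \frac{1}{2006}$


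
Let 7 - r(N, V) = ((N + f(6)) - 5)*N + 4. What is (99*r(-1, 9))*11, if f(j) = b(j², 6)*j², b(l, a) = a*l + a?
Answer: 8700021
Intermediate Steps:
b(l, a) = a + a*l
f(j) = j²*(6 + 6*j²) (f(j) = (6*(1 + j²))*j² = (6 + 6*j²)*j² = j²*(6 + 6*j²))
r(N, V) = 3 - N*(7987 + N) (r(N, V) = 7 - (((N + 6*6²*(1 + 6²)) - 5)*N + 4) = 7 - (((N + 6*36*(1 + 36)) - 5)*N + 4) = 7 - (((N + 6*36*37) - 5)*N + 4) = 7 - (((N + 7992) - 5)*N + 4) = 7 - (((7992 + N) - 5)*N + 4) = 7 - ((7987 + N)*N + 4) = 7 - (N*(7987 + N) + 4) = 7 - (4 + N*(7987 + N)) = 7 + (-4 - N*(7987 + N)) = 3 - N*(7987 + N))
(99*r(-1, 9))*11 = (99*(3 - 1*(-1)² - 7987*(-1)))*11 = (99*(3 - 1*1 + 7987))*11 = (99*(3 - 1 + 7987))*11 = (99*7989)*11 = 790911*11 = 8700021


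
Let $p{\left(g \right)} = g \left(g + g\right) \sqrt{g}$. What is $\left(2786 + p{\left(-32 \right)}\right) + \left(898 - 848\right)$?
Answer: $2836 + 8192 i \sqrt{2} \approx 2836.0 + 11585.0 i$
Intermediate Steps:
$p{\left(g \right)} = 2 g^{\frac{5}{2}}$ ($p{\left(g \right)} = g 2 g \sqrt{g} = 2 g^{2} \sqrt{g} = 2 g^{\frac{5}{2}}$)
$\left(2786 + p{\left(-32 \right)}\right) + \left(898 - 848\right) = \left(2786 + 2 \left(-32\right)^{\frac{5}{2}}\right) + \left(898 - 848\right) = \left(2786 + 2 \cdot 4096 i \sqrt{2}\right) + \left(898 - 848\right) = \left(2786 + 8192 i \sqrt{2}\right) + 50 = 2836 + 8192 i \sqrt{2}$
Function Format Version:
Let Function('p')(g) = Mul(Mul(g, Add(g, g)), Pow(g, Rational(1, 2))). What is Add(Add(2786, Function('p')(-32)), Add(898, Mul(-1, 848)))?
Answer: Add(2836, Mul(8192, I, Pow(2, Rational(1, 2)))) ≈ Add(2836.0, Mul(11585., I))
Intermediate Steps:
Function('p')(g) = Mul(2, Pow(g, Rational(5, 2))) (Function('p')(g) = Mul(Mul(g, Mul(2, g)), Pow(g, Rational(1, 2))) = Mul(Mul(2, Pow(g, 2)), Pow(g, Rational(1, 2))) = Mul(2, Pow(g, Rational(5, 2))))
Add(Add(2786, Function('p')(-32)), Add(898, Mul(-1, 848))) = Add(Add(2786, Mul(2, Pow(-32, Rational(5, 2)))), Add(898, Mul(-1, 848))) = Add(Add(2786, Mul(2, Mul(4096, I, Pow(2, Rational(1, 2))))), Add(898, -848)) = Add(Add(2786, Mul(8192, I, Pow(2, Rational(1, 2)))), 50) = Add(2836, Mul(8192, I, Pow(2, Rational(1, 2))))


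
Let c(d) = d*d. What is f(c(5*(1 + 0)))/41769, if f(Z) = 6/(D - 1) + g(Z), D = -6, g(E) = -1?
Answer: -1/22491 ≈ -4.4462e-5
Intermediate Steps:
c(d) = d²
f(Z) = -13/7 (f(Z) = 6/(-6 - 1) - 1 = 6/(-7) - 1 = 6*(-⅐) - 1 = -6/7 - 1 = -13/7)
f(c(5*(1 + 0)))/41769 = -13/7/41769 = -13/7*1/41769 = -1/22491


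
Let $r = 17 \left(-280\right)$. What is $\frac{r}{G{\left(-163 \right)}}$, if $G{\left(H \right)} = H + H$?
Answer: $\frac{2380}{163} \approx 14.601$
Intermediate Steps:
$G{\left(H \right)} = 2 H$
$r = -4760$
$\frac{r}{G{\left(-163 \right)}} = - \frac{4760}{2 \left(-163\right)} = - \frac{4760}{-326} = \left(-4760\right) \left(- \frac{1}{326}\right) = \frac{2380}{163}$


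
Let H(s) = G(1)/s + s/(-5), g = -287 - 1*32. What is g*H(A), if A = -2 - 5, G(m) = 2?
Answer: -12441/35 ≈ -355.46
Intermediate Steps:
g = -319 (g = -287 - 32 = -319)
A = -7
H(s) = 2/s - s/5 (H(s) = 2/s + s/(-5) = 2/s + s*(-⅕) = 2/s - s/5)
g*H(A) = -319*(2/(-7) - ⅕*(-7)) = -319*(2*(-⅐) + 7/5) = -319*(-2/7 + 7/5) = -319*39/35 = -12441/35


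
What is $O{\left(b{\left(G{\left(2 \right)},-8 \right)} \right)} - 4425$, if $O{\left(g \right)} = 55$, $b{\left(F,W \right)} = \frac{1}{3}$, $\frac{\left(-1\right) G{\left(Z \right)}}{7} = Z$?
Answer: $-4370$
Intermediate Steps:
$G{\left(Z \right)} = - 7 Z$
$b{\left(F,W \right)} = \frac{1}{3}$
$O{\left(b{\left(G{\left(2 \right)},-8 \right)} \right)} - 4425 = 55 - 4425 = -4370$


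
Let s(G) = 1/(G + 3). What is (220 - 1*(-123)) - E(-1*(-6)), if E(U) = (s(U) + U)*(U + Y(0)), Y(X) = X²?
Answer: 919/3 ≈ 306.33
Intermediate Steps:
s(G) = 1/(3 + G)
E(U) = U*(U + 1/(3 + U)) (E(U) = (1/(3 + U) + U)*(U + 0²) = (U + 1/(3 + U))*(U + 0) = (U + 1/(3 + U))*U = U*(U + 1/(3 + U)))
(220 - 1*(-123)) - E(-1*(-6)) = (220 - 1*(-123)) - (-1*(-6))*(1 + (-1*(-6))*(3 - 1*(-6)))/(3 - 1*(-6)) = (220 + 123) - 6*(1 + 6*(3 + 6))/(3 + 6) = 343 - 6*(1 + 6*9)/9 = 343 - 6*(1 + 54)/9 = 343 - 6*55/9 = 343 - 1*110/3 = 343 - 110/3 = 919/3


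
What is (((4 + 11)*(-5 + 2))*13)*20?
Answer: -11700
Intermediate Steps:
(((4 + 11)*(-5 + 2))*13)*20 = ((15*(-3))*13)*20 = -45*13*20 = -585*20 = -11700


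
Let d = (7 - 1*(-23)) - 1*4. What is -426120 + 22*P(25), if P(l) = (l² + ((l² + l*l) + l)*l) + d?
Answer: 289452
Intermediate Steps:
d = 26 (d = (7 + 23) - 4 = 30 - 4 = 26)
P(l) = 26 + l² + l*(l + 2*l²) (P(l) = (l² + ((l² + l*l) + l)*l) + 26 = (l² + ((l² + l²) + l)*l) + 26 = (l² + (2*l² + l)*l) + 26 = (l² + (l + 2*l²)*l) + 26 = (l² + l*(l + 2*l²)) + 26 = 26 + l² + l*(l + 2*l²))
-426120 + 22*P(25) = -426120 + 22*(26 + 2*25² + 2*25³) = -426120 + 22*(26 + 2*625 + 2*15625) = -426120 + 22*(26 + 1250 + 31250) = -426120 + 22*32526 = -426120 + 715572 = 289452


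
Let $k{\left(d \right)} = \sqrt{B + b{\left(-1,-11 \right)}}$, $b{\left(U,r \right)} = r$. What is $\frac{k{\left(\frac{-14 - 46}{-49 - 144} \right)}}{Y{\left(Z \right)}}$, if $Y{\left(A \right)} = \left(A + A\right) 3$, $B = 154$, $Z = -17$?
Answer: $- \frac{\sqrt{143}}{102} \approx -0.11724$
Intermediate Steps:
$Y{\left(A \right)} = 6 A$ ($Y{\left(A \right)} = 2 A 3 = 6 A$)
$k{\left(d \right)} = \sqrt{143}$ ($k{\left(d \right)} = \sqrt{154 - 11} = \sqrt{143}$)
$\frac{k{\left(\frac{-14 - 46}{-49 - 144} \right)}}{Y{\left(Z \right)}} = \frac{\sqrt{143}}{6 \left(-17\right)} = \frac{\sqrt{143}}{-102} = \sqrt{143} \left(- \frac{1}{102}\right) = - \frac{\sqrt{143}}{102}$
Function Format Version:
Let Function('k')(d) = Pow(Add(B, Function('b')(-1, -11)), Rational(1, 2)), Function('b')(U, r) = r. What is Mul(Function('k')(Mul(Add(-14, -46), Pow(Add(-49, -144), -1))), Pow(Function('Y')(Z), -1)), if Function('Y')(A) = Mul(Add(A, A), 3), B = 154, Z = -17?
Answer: Mul(Rational(-1, 102), Pow(143, Rational(1, 2))) ≈ -0.11724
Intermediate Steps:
Function('Y')(A) = Mul(6, A) (Function('Y')(A) = Mul(Mul(2, A), 3) = Mul(6, A))
Function('k')(d) = Pow(143, Rational(1, 2)) (Function('k')(d) = Pow(Add(154, -11), Rational(1, 2)) = Pow(143, Rational(1, 2)))
Mul(Function('k')(Mul(Add(-14, -46), Pow(Add(-49, -144), -1))), Pow(Function('Y')(Z), -1)) = Mul(Pow(143, Rational(1, 2)), Pow(Mul(6, -17), -1)) = Mul(Pow(143, Rational(1, 2)), Pow(-102, -1)) = Mul(Pow(143, Rational(1, 2)), Rational(-1, 102)) = Mul(Rational(-1, 102), Pow(143, Rational(1, 2)))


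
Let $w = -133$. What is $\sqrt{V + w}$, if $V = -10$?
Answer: $i \sqrt{143} \approx 11.958 i$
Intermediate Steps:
$\sqrt{V + w} = \sqrt{-10 - 133} = \sqrt{-143} = i \sqrt{143}$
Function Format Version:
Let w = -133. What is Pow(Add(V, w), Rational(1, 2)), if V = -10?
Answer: Mul(I, Pow(143, Rational(1, 2))) ≈ Mul(11.958, I)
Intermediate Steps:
Pow(Add(V, w), Rational(1, 2)) = Pow(Add(-10, -133), Rational(1, 2)) = Pow(-143, Rational(1, 2)) = Mul(I, Pow(143, Rational(1, 2)))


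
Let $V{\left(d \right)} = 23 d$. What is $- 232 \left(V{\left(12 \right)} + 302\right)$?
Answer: $-134096$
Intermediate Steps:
$- 232 \left(V{\left(12 \right)} + 302\right) = - 232 \left(23 \cdot 12 + 302\right) = - 232 \left(276 + 302\right) = \left(-232\right) 578 = -134096$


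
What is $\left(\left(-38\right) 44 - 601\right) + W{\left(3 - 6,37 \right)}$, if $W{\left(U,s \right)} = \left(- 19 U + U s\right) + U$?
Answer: $-2330$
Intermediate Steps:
$W{\left(U,s \right)} = - 18 U + U s$
$\left(\left(-38\right) 44 - 601\right) + W{\left(3 - 6,37 \right)} = \left(\left(-38\right) 44 - 601\right) + \left(3 - 6\right) \left(-18 + 37\right) = \left(-1672 - 601\right) + \left(3 - 6\right) 19 = -2273 - 57 = -2330$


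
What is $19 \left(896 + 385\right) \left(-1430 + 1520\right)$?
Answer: $2190510$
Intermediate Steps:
$19 \left(896 + 385\right) \left(-1430 + 1520\right) = 19 \cdot 1281 \cdot 90 = 19 \cdot 115290 = 2190510$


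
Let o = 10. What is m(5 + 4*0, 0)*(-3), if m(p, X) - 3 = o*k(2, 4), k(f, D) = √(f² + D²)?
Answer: -9 - 60*√5 ≈ -143.16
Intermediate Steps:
k(f, D) = √(D² + f²)
m(p, X) = 3 + 20*√5 (m(p, X) = 3 + 10*√(4² + 2²) = 3 + 10*√(16 + 4) = 3 + 10*√20 = 3 + 10*(2*√5) = 3 + 20*√5)
m(5 + 4*0, 0)*(-3) = (3 + 20*√5)*(-3) = -9 - 60*√5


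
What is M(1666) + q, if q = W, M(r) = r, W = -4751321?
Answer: -4749655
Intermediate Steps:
q = -4751321
M(1666) + q = 1666 - 4751321 = -4749655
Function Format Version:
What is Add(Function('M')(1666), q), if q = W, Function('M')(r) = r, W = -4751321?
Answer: -4749655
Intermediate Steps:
q = -4751321
Add(Function('M')(1666), q) = Add(1666, -4751321) = -4749655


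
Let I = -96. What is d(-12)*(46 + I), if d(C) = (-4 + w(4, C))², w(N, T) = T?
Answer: -12800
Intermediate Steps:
d(C) = (-4 + C)²
d(-12)*(46 + I) = (-4 - 12)²*(46 - 96) = (-16)²*(-50) = 256*(-50) = -12800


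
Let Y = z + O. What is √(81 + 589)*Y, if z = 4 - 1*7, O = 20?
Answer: 17*√670 ≈ 440.03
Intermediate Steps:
z = -3 (z = 4 - 7 = -3)
Y = 17 (Y = -3 + 20 = 17)
√(81 + 589)*Y = √(81 + 589)*17 = √670*17 = 17*√670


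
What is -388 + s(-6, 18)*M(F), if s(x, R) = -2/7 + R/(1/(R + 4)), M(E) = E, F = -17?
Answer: -49806/7 ≈ -7115.1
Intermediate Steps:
s(x, R) = -2/7 + R*(4 + R) (s(x, R) = -2*⅐ + R/(1/(4 + R)) = -2/7 + R*(4 + R))
-388 + s(-6, 18)*M(F) = -388 + (-2/7 + 18² + 4*18)*(-17) = -388 + (-2/7 + 324 + 72)*(-17) = -388 + (2770/7)*(-17) = -388 - 47090/7 = -49806/7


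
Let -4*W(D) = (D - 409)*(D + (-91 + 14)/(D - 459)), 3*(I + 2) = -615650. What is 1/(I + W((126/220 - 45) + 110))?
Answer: -6283820400/1254074588487769 ≈ -5.0107e-6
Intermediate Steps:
I = -615656/3 (I = -2 + (⅓)*(-615650) = -2 - 615650/3 = -615656/3 ≈ -2.0522e+5)
W(D) = -(-409 + D)*(D - 77/(-459 + D))/4 (W(D) = -(D - 409)*(D + (-91 + 14)/(D - 459))/4 = -(-409 + D)*(D - 77/(-459 + D))/4)
1/(I + W((126/220 - 45) + 110)) = 1/(-615656/3 + (-31493 - ((126/220 - 45) + 110)³ - 187654*((126/220 - 45) + 110) + 868*((126/220 - 45) + 110)²)/(4*(-459 + ((126/220 - 45) + 110)))) = 1/(-615656/3 + (-31493 - ((126*(1/220) - 45) + 110)³ - 187654*((126*(1/220) - 45) + 110) + 868*((126*(1/220) - 45) + 110)²)/(4*(-459 + ((126*(1/220) - 45) + 110)))) = 1/(-615656/3 + (-31493 - ((63/110 - 45) + 110)³ - 187654*((63/110 - 45) + 110) + 868*((63/110 - 45) + 110)²)/(4*(-459 + ((63/110 - 45) + 110)))) = 1/(-615656/3 + (-31493 - (-4887/110 + 110)³ - 187654*(-4887/110 + 110) + 868*(-4887/110 + 110)²)/(4*(-459 + (-4887/110 + 110)))) = 1/(-615656/3 + (-31493 - (7213/110)³ - 187654*7213/110 + 868*(7213/110)²)/(4*(-459 + 7213/110))) = 1/(-615656/3 + (-31493 - 1*375273412597/1331000 - 676774151/55 + 868*(52027369/12100))/(4*(-43277/110))) = 1/(-615656/3 + (¼)*(-110/43277)*(-31493 - 375273412597/1331000 - 676774151/55 + 11289939073/3025)) = 1/(-615656/3 + (¼)*(-110/43277)*(-11827551857677/1331000)) = 1/(-615656/3 + 11827551857677/2094606800) = 1/(-1254074588487769/6283820400) = -6283820400/1254074588487769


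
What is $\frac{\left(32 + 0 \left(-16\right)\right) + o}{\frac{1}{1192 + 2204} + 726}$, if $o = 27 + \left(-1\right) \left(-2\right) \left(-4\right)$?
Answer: $\frac{173196}{2465497} \approx 0.070248$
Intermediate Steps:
$o = 19$ ($o = 27 + 2 \left(-4\right) = 27 - 8 = 19$)
$\frac{\left(32 + 0 \left(-16\right)\right) + o}{\frac{1}{1192 + 2204} + 726} = \frac{\left(32 + 0 \left(-16\right)\right) + 19}{\frac{1}{1192 + 2204} + 726} = \frac{\left(32 + 0\right) + 19}{\frac{1}{3396} + 726} = \frac{32 + 19}{\frac{1}{3396} + 726} = \frac{51}{\frac{2465497}{3396}} = 51 \cdot \frac{3396}{2465497} = \frac{173196}{2465497}$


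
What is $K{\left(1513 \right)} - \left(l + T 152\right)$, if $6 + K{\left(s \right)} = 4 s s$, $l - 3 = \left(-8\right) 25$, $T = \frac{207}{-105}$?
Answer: $\frac{320500833}{35} \approx 9.1572 \cdot 10^{6}$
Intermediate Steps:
$T = - \frac{69}{35}$ ($T = 207 \left(- \frac{1}{105}\right) = - \frac{69}{35} \approx -1.9714$)
$l = -197$ ($l = 3 - 200 = -197$)
$K{\left(s \right)} = -6 + 4 s^{2}$ ($K{\left(s \right)} = -6 + 4 s s = -6 + 4 s^{2}$)
$K{\left(1513 \right)} - \left(l + T 152\right) = \left(-6 + 4 \cdot 1513^{2}\right) - \left(-197 - \frac{10488}{35}\right) = \left(-6 + 4 \cdot 2289169\right) - \left(-197 - \frac{10488}{35}\right) = \left(-6 + 9156676\right) - - \frac{17383}{35} = 9156670 + \frac{17383}{35} = \frac{320500833}{35}$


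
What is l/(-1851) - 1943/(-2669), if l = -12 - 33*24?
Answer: 1914123/1646773 ≈ 1.1623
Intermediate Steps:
l = -804 (l = -12 - 792 = -804)
l/(-1851) - 1943/(-2669) = -804/(-1851) - 1943/(-2669) = -804*(-1/1851) - 1943*(-1/2669) = 268/617 + 1943/2669 = 1914123/1646773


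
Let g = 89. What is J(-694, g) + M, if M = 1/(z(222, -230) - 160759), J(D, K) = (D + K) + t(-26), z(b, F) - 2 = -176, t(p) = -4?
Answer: -98008198/160933 ≈ -609.00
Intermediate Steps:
z(b, F) = -174 (z(b, F) = 2 - 176 = -174)
J(D, K) = -4 + D + K (J(D, K) = (D + K) - 4 = -4 + D + K)
M = -1/160933 (M = 1/(-174 - 160759) = 1/(-160933) = -1/160933 ≈ -6.2138e-6)
J(-694, g) + M = (-4 - 694 + 89) - 1/160933 = -609 - 1/160933 = -98008198/160933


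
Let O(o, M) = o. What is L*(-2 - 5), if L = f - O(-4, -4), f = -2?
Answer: -14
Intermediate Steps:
L = 2 (L = -2 - 1*(-4) = -2 + 4 = 2)
L*(-2 - 5) = 2*(-2 - 5) = 2*(-7) = -14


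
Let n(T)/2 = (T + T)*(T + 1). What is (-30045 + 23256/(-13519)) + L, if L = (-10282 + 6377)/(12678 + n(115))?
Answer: -26824794778913/892767722 ≈ -30047.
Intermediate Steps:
n(T) = 4*T*(1 + T) (n(T) = 2*((T + T)*(T + 1)) = 2*((2*T)*(1 + T)) = 2*(2*T*(1 + T)) = 4*T*(1 + T))
L = -3905/66038 (L = (-10282 + 6377)/(12678 + 4*115*(1 + 115)) = -3905/(12678 + 4*115*116) = -3905/(12678 + 53360) = -3905/66038 ≈ -0.059133)
(-30045 + 23256/(-13519)) + L = (-30045 + 23256/(-13519)) - 3905/66038 = (-30045 + 23256*(-1/13519)) - 3905/66038 = (-30045 - 23256/13519) - 3905/66038 = -406201611/13519 - 3905/66038 = -26824794778913/892767722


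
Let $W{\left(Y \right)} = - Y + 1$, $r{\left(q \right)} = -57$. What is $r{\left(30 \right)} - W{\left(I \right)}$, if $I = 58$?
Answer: $0$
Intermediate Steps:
$W{\left(Y \right)} = 1 - Y$
$r{\left(30 \right)} - W{\left(I \right)} = -57 - \left(1 - 58\right) = -57 - -57 = -57 + 57 = 0$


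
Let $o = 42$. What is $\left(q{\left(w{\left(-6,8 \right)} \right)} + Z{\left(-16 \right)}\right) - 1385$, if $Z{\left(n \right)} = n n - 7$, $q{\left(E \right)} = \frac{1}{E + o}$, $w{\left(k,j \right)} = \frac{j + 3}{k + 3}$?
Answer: $- \frac{130637}{115} \approx -1136.0$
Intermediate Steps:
$w{\left(k,j \right)} = \frac{3 + j}{3 + k}$
$q{\left(E \right)} = \frac{1}{42 + E}$ ($q{\left(E \right)} = \frac{1}{E + 42} = \frac{1}{42 + E}$)
$Z{\left(n \right)} = -7 + n^{2}$ ($Z{\left(n \right)} = n^{2} - 7 = -7 + n^{2}$)
$\left(q{\left(w{\left(-6,8 \right)} \right)} + Z{\left(-16 \right)}\right) - 1385 = \left(\frac{1}{42 + \frac{3 + 8}{3 - 6}} - \left(7 - \left(-16\right)^{2}\right)\right) - 1385 = \left(\frac{1}{42 + \frac{1}{-3} \cdot 11} + \left(-7 + 256\right)\right) - 1385 = \left(\frac{1}{42 - \frac{11}{3}} + 249\right) - 1385 = \left(\frac{1}{\frac{115}{3}} + 249\right) - 1385 = \left(\frac{3}{115} + 249\right) - 1385 = \frac{28638}{115} - 1385 = - \frac{130637}{115}$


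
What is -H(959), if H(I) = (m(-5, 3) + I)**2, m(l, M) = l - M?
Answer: -904401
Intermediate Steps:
H(I) = (-8 + I)**2 (H(I) = ((-5 - 1*3) + I)**2 = ((-5 - 3) + I)**2 = (-8 + I)**2)
-H(959) = -(-8 + 959)**2 = -1*951**2 = -1*904401 = -904401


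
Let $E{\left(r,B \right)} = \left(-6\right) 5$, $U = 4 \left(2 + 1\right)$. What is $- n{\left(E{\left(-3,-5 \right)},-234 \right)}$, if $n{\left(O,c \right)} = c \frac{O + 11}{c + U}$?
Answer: $\frac{741}{37} \approx 20.027$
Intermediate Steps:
$U = 12$ ($U = 4 \cdot 3 = 12$)
$E{\left(r,B \right)} = -30$
$n{\left(O,c \right)} = \frac{c \left(11 + O\right)}{12 + c}$ ($n{\left(O,c \right)} = c \frac{O + 11}{c + 12} = c \frac{11 + O}{12 + c} = \frac{c \left(11 + O\right)}{12 + c}$)
$- n{\left(E{\left(-3,-5 \right)},-234 \right)} = - \frac{\left(-234\right) \left(11 - 30\right)}{12 - 234} = - \frac{\left(-234\right) \left(-19\right)}{-222} = - \frac{\left(-234\right) \left(-1\right) \left(-19\right)}{222} = \left(-1\right) \left(- \frac{741}{37}\right) = \frac{741}{37}$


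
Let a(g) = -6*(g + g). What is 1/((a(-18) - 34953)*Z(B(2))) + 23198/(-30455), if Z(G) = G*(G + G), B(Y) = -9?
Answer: -130544316467/171382284270 ≈ -0.76171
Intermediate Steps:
a(g) = -12*g
Z(G) = 2*G**2 (Z(G) = G*(2*G) = 2*G**2)
1/((a(-18) - 34953)*Z(B(2))) + 23198/(-30455) = 1/((-12*(-18) - 34953)*((2*(-9)**2))) + 23198/(-30455) = 1/((216 - 34953)*((2*81))) + 23198*(-1/30455) = 1/(-34737*162) - 23198/30455 = -1/34737*1/162 - 23198/30455 = -1/5627394 - 23198/30455 = -130544316467/171382284270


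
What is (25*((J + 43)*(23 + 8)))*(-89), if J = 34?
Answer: -5311075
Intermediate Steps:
(25*((J + 43)*(23 + 8)))*(-89) = (25*((34 + 43)*(23 + 8)))*(-89) = (25*(77*31))*(-89) = (25*2387)*(-89) = 59675*(-89) = -5311075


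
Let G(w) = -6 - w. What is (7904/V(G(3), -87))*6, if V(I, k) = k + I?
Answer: -494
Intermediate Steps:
V(I, k) = I + k
(7904/V(G(3), -87))*6 = (7904/((-6 - 1*3) - 87))*6 = (7904/((-6 - 3) - 87))*6 = (7904/(-9 - 87))*6 = (7904/(-96))*6 = (7904*(-1/96))*6 = -247/3*6 = -494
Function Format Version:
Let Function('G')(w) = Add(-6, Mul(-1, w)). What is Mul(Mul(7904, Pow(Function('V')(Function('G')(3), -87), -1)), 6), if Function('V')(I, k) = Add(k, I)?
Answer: -494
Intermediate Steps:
Function('V')(I, k) = Add(I, k)
Mul(Mul(7904, Pow(Function('V')(Function('G')(3), -87), -1)), 6) = Mul(Mul(7904, Pow(Add(Add(-6, Mul(-1, 3)), -87), -1)), 6) = Mul(Mul(7904, Pow(Add(Add(-6, -3), -87), -1)), 6) = Mul(Mul(7904, Pow(Add(-9, -87), -1)), 6) = Mul(Mul(7904, Pow(-96, -1)), 6) = Mul(Mul(7904, Rational(-1, 96)), 6) = Mul(Rational(-247, 3), 6) = -494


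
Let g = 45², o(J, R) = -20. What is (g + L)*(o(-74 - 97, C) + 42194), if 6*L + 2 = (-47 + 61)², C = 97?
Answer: 86765976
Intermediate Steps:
L = 97/3 (L = -⅓ + (-47 + 61)²/6 = -⅓ + (⅙)*14² = -⅓ + (⅙)*196 = -⅓ + 98/3 = 97/3 ≈ 32.333)
g = 2025
(g + L)*(o(-74 - 97, C) + 42194) = (2025 + 97/3)*(-20 + 42194) = (6172/3)*42174 = 86765976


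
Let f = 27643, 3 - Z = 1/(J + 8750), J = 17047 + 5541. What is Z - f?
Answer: -866182321/31338 ≈ -27640.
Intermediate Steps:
J = 22588
Z = 94013/31338 (Z = 3 - 1/(22588 + 8750) = 3 - 1/31338 = 94013/31338 ≈ 3.0000)
Z - f = 94013/31338 - 1*27643 = 94013/31338 - 27643 = -866182321/31338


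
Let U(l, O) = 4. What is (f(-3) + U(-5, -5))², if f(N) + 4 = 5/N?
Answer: 25/9 ≈ 2.7778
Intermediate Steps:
f(N) = -4 + 5/N
(f(-3) + U(-5, -5))² = ((-4 + 5/(-3)) + 4)² = ((-4 + 5*(-⅓)) + 4)² = ((-4 - 5/3) + 4)² = (-17/3 + 4)² = (-5/3)² = 25/9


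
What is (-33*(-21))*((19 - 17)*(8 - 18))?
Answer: -13860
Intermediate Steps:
(-33*(-21))*((19 - 17)*(8 - 18)) = 693*(2*(-10)) = 693*(-20) = -13860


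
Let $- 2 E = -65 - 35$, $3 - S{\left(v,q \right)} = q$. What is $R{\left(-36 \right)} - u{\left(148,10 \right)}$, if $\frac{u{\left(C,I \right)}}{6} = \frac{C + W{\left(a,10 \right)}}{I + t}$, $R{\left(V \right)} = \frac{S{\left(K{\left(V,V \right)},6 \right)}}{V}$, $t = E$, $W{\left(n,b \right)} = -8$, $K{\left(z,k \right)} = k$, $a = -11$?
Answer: $- \frac{167}{12} \approx -13.917$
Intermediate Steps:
$S{\left(v,q \right)} = 3 - q$
$E = 50$ ($E = - \frac{-65 - 35}{2} = \left(- \frac{1}{2}\right) \left(-100\right) = 50$)
$t = 50$
$R{\left(V \right)} = - \frac{3}{V}$ ($R{\left(V \right)} = \frac{3 - 6}{V} = - \frac{3}{V}$)
$u{\left(C,I \right)} = \frac{6 \left(-8 + C\right)}{50 + I}$ ($u{\left(C,I \right)} = 6 \frac{C - 8}{I + 50} = 6 \frac{-8 + C}{50 + I} = \frac{6 \left(-8 + C\right)}{50 + I}$)
$R{\left(-36 \right)} - u{\left(148,10 \right)} = - \frac{3}{-36} - \frac{6 \left(-8 + 148\right)}{50 + 10} = \left(-3\right) \left(- \frac{1}{36}\right) - 6 \cdot \frac{1}{60} \cdot 140 = \frac{1}{12} - 6 \cdot \frac{1}{60} \cdot 140 = \frac{1}{12} - 14 = - \frac{167}{12}$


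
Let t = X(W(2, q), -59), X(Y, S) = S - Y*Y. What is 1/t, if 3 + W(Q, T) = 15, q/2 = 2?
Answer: -1/203 ≈ -0.0049261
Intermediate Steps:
q = 4 (q = 2*2 = 4)
W(Q, T) = 12 (W(Q, T) = -3 + 15 = 12)
X(Y, S) = S - Y²
t = -203 (t = -59 - 1*12² = -59 - 1*144 = -59 - 144 = -203)
1/t = 1/(-203) = -1/203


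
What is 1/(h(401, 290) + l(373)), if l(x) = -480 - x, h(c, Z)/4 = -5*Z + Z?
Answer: -1/5493 ≈ -0.00018205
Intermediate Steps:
h(c, Z) = -16*Z (h(c, Z) = 4*(-5*Z + Z) = 4*(-4*Z) = -16*Z)
1/(h(401, 290) + l(373)) = 1/(-16*290 + (-480 - 1*373)) = 1/(-4640 + (-480 - 373)) = 1/(-4640 - 853) = 1/(-5493) = -1/5493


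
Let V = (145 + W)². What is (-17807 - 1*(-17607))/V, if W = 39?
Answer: -25/4232 ≈ -0.0059074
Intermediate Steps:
V = 33856 (V = (145 + 39)² = 184² = 33856)
(-17807 - 1*(-17607))/V = (-17807 - 1*(-17607))/33856 = (-17807 + 17607)*(1/33856) = -200*1/33856 = -25/4232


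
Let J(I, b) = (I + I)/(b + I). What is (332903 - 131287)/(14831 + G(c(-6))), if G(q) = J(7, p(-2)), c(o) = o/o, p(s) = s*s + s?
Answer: 1814544/133493 ≈ 13.593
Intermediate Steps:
p(s) = s + s² (p(s) = s² + s = s + s²)
c(o) = 1
J(I, b) = 2*I/(I + b) (J(I, b) = (2*I)/(I + b) = 2*I/(I + b))
G(q) = 14/9 (G(q) = 2*7/(7 - 2*(1 - 2)) = 2*7/(7 - 2*(-1)) = 2*7/(7 + 2) = 2*7/9 = 2*7*(⅑) = 14/9)
(332903 - 131287)/(14831 + G(c(-6))) = (332903 - 131287)/(14831 + 14/9) = 201616/(133493/9) = 201616*(9/133493) = 1814544/133493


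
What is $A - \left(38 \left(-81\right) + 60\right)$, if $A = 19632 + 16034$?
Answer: $38684$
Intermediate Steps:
$A = 35666$
$A - \left(38 \left(-81\right) + 60\right) = 35666 - \left(38 \left(-81\right) + 60\right) = 35666 - \left(-3078 + 60\right) = 35666 - -3018 = 35666 + 3018 = 38684$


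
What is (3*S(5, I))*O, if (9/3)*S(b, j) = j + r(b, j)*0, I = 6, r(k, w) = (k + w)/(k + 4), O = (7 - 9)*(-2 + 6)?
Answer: -48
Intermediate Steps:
O = -8 (O = -2*4 = -8)
r(k, w) = (k + w)/(4 + k)
S(b, j) = j/3 (S(b, j) = (j + ((b + j)/(4 + b))*0)/3 = (j + 0)/3 = j/3)
(3*S(5, I))*O = (3*((1/3)*6))*(-8) = (3*2)*(-8) = 6*(-8) = -48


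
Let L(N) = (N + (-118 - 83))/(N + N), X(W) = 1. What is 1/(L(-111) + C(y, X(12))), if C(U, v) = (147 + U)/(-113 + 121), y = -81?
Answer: 148/1429 ≈ 0.10357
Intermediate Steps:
C(U, v) = 147/8 + U/8 (C(U, v) = (147 + U)/8 = (147 + U)*(⅛) = 147/8 + U/8)
L(N) = (-201 + N)/(2*N) (L(N) = (N - 201)/((2*N)) = (-201 + N)*(1/(2*N)) = (-201 + N)/(2*N))
1/(L(-111) + C(y, X(12))) = 1/((½)*(-201 - 111)/(-111) + (147/8 + (⅛)*(-81))) = 1/((½)*(-1/111)*(-312) + (147/8 - 81/8)) = 1/(52/37 + 33/4) = 1/(1429/148) = 148/1429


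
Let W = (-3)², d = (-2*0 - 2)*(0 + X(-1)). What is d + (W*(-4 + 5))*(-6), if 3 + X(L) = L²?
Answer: -50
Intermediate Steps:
X(L) = -3 + L²
d = 4 (d = (-2*0 - 2)*(0 + (-3 + (-1)²)) = (0 - 2)*(0 + (-3 + 1)) = -2*(0 - 2) = -2*(-2) = 4)
W = 9
d + (W*(-4 + 5))*(-6) = 4 + (9*(-4 + 5))*(-6) = 4 + (9*1)*(-6) = 4 + 9*(-6) = 4 - 54 = -50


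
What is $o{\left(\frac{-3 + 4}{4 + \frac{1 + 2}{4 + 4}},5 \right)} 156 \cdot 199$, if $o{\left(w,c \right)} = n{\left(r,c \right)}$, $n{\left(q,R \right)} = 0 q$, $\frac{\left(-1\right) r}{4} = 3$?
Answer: $0$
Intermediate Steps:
$r = -12$ ($r = \left(-4\right) 3 = -12$)
$n{\left(q,R \right)} = 0$
$o{\left(w,c \right)} = 0$
$o{\left(\frac{-3 + 4}{4 + \frac{1 + 2}{4 + 4}},5 \right)} 156 \cdot 199 = 0 \cdot 156 \cdot 199 = 0 \cdot 199 = 0$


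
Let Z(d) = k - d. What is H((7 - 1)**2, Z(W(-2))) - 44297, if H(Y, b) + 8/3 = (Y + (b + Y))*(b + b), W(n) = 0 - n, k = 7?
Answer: -130589/3 ≈ -43530.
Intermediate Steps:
W(n) = -n
Z(d) = 7 - d
H(Y, b) = -8/3 + 2*b*(b + 2*Y) (H(Y, b) = -8/3 + (Y + (b + Y))*(b + b) = -8/3 + (Y + (Y + b))*(2*b) = -8/3 + (b + 2*Y)*(2*b) = -8/3 + 2*b*(b + 2*Y))
H((7 - 1)**2, Z(W(-2))) - 44297 = (-8/3 + 2*(7 - (-1)*(-2))**2 + 4*(7 - 1)**2*(7 - (-1)*(-2))) - 44297 = (-8/3 + 2*(7 - 1*2)**2 + 4*6**2*(7 - 1*2)) - 44297 = (-8/3 + 2*(7 - 2)**2 + 4*36*(7 - 2)) - 44297 = (-8/3 + 2*5**2 + 4*36*5) - 44297 = (-8/3 + 2*25 + 720) - 44297 = (-8/3 + 50 + 720) - 44297 = 2302/3 - 44297 = -130589/3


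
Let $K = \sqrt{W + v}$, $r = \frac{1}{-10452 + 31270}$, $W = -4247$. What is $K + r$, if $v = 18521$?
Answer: $\frac{1}{20818} + 3 \sqrt{1586} \approx 119.47$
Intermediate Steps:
$r = \frac{1}{20818} \approx 4.8035 \cdot 10^{-5}$
$K = 3 \sqrt{1586}$ ($K = \sqrt{-4247 + 18521} = \sqrt{14274} = 3 \sqrt{1586} \approx 119.47$)
$K + r = 3 \sqrt{1586} + \frac{1}{20818} = \frac{1}{20818} + 3 \sqrt{1586}$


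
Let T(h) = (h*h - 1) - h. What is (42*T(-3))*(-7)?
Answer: -3234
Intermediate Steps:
T(h) = -1 + h² - h (T(h) = (h² - 1) - h = (-1 + h²) - h = -1 + h² - h)
(42*T(-3))*(-7) = (42*(-1 + (-3)² - 1*(-3)))*(-7) = (42*(-1 + 9 + 3))*(-7) = (42*11)*(-7) = 462*(-7) = -3234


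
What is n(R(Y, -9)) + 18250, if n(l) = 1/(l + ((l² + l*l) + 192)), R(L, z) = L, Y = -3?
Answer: 3777751/207 ≈ 18250.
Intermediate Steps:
n(l) = 1/(192 + l + 2*l²) (n(l) = 1/(l + ((l² + l²) + 192)) = 1/(l + (2*l² + 192)) = 1/(l + (192 + 2*l²)) = 1/(192 + l + 2*l²))
n(R(Y, -9)) + 18250 = 1/(192 - 3 + 2*(-3)²) + 18250 = 1/(192 - 3 + 2*9) + 18250 = 1/(192 - 3 + 18) + 18250 = 1/207 + 18250 = 3777751/207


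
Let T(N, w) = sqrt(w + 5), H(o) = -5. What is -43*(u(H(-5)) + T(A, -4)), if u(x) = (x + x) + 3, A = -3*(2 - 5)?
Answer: 258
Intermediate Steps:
A = 9 (A = -3*(-3) = 9)
T(N, w) = sqrt(5 + w)
u(x) = 3 + 2*x (u(x) = 2*x + 3 = 3 + 2*x)
-43*(u(H(-5)) + T(A, -4)) = -43*((3 + 2*(-5)) + sqrt(5 - 4)) = -43*((3 - 10) + sqrt(1)) = -43*(-7 + 1) = -43*(-6) = 258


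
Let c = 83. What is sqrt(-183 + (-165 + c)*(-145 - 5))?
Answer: sqrt(12117) ≈ 110.08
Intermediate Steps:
sqrt(-183 + (-165 + c)*(-145 - 5)) = sqrt(-183 + (-165 + 83)*(-145 - 5)) = sqrt(-183 - 82*(-150)) = sqrt(-183 + 12300) = sqrt(12117)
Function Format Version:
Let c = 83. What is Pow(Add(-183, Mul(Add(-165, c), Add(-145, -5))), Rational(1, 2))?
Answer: Pow(12117, Rational(1, 2)) ≈ 110.08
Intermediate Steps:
Pow(Add(-183, Mul(Add(-165, c), Add(-145, -5))), Rational(1, 2)) = Pow(Add(-183, Mul(Add(-165, 83), Add(-145, -5))), Rational(1, 2)) = Pow(Add(-183, Mul(-82, -150)), Rational(1, 2)) = Pow(Add(-183, 12300), Rational(1, 2)) = Pow(12117, Rational(1, 2))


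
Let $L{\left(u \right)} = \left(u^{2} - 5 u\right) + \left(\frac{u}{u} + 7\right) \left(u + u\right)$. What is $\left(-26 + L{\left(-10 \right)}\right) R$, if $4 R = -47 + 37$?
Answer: $90$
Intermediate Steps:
$L{\left(u \right)} = u^{2} + 11 u$ ($L{\left(u \right)} = \left(u^{2} - 5 u\right) + \left(1 + 7\right) 2 u = \left(u^{2} - 5 u\right) + 8 \cdot 2 u = \left(u^{2} - 5 u\right) + 16 u = u^{2} + 11 u$)
$R = - \frac{5}{2}$ ($R = \frac{-47 + 37}{4} = \frac{1}{4} \left(-10\right) = - \frac{5}{2} \approx -2.5$)
$\left(-26 + L{\left(-10 \right)}\right) R = \left(-26 - 10 \left(11 - 10\right)\right) \left(- \frac{5}{2}\right) = \left(-26 - 10\right) \left(- \frac{5}{2}\right) = \left(-36\right) \left(- \frac{5}{2}\right) = 90$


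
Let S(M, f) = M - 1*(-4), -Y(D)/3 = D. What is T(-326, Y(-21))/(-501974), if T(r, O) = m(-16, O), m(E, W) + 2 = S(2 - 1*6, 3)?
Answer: 1/250987 ≈ 3.9843e-6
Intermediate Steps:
Y(D) = -3*D
S(M, f) = 4 + M (S(M, f) = M + 4 = 4 + M)
m(E, W) = -2 (m(E, W) = -2 + (4 + (2 - 1*6)) = -2 + (4 + (2 - 6)) = -2 + (4 - 4) = -2 + 0 = -2)
T(r, O) = -2
T(-326, Y(-21))/(-501974) = -2/(-501974) = -2*(-1/501974) = 1/250987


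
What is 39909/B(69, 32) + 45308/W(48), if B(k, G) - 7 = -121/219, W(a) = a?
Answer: 7554661/1059 ≈ 7133.8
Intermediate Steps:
B(k, G) = 1412/219 (B(k, G) = 7 - 121/219 = 1412/219)
39909/B(69, 32) + 45308/W(48) = 39909/(1412/219) + 45308/48 = 39909*(219/1412) + 45308*(1/48) = 8740071/1412 + 11327/12 = 7554661/1059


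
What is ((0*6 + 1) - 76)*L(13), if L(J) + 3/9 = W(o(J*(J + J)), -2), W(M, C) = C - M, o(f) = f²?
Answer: 8568475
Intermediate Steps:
L(J) = -7/3 - 4*J⁴ (L(J) = -⅓ + (-2 - (J*(J + J))²) = -⅓ + (-2 - (J*(2*J))²) = -⅓ + (-2 - (2*J²)²) = -⅓ + (-2 - 4*J⁴) = -7/3 - 4*J⁴)
((0*6 + 1) - 76)*L(13) = ((0*6 + 1) - 76)*(-7/3 - 4*13⁴) = ((0 + 1) - 76)*(-7/3 - 4*28561) = (1 - 76)*(-7/3 - 114244) = -75*(-342739/3) = 8568475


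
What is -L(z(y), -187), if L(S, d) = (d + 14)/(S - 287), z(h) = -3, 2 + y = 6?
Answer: -173/290 ≈ -0.59655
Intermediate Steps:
y = 4 (y = -2 + 6 = 4)
L(S, d) = (14 + d)/(-287 + S)
-L(z(y), -187) = -(14 - 187)/(-287 - 3) = -(-173)/(-290) = -(-1)*(-173)/290 = -1*173/290 = -173/290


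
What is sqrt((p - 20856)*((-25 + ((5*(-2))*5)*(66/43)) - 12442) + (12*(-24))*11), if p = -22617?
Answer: sqrt(545311023) ≈ 23352.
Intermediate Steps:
sqrt((p - 20856)*((-25 + ((5*(-2))*5)*(66/43)) - 12442) + (12*(-24))*11) = sqrt((-22617 - 20856)*((-25 + ((5*(-2))*5)*(66/43)) - 12442) + (12*(-24))*11) = sqrt(-43473*((-25 + (-10*5)*(66*(1/43))) - 12442) - 288*11) = sqrt(-43473*((-25 - 50*66/43) - 12442) - 3168) = sqrt(-43473*((-25 - 3300/43) - 12442) - 3168) = sqrt(-43473*(-4375/43 - 12442) - 3168) = sqrt(-43473*(-539381/43) - 3168) = sqrt(545314191 - 3168) = sqrt(545311023)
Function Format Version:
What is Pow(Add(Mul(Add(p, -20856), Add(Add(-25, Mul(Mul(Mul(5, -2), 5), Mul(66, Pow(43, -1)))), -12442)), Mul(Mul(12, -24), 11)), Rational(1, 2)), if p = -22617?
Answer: Pow(545311023, Rational(1, 2)) ≈ 23352.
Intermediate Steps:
Pow(Add(Mul(Add(p, -20856), Add(Add(-25, Mul(Mul(Mul(5, -2), 5), Mul(66, Pow(43, -1)))), -12442)), Mul(Mul(12, -24), 11)), Rational(1, 2)) = Pow(Add(Mul(Add(-22617, -20856), Add(Add(-25, Mul(Mul(Mul(5, -2), 5), Mul(66, Pow(43, -1)))), -12442)), Mul(Mul(12, -24), 11)), Rational(1, 2)) = Pow(Add(Mul(-43473, Add(Add(-25, Mul(Mul(-10, 5), Mul(66, Rational(1, 43)))), -12442)), Mul(-288, 11)), Rational(1, 2)) = Pow(Add(Mul(-43473, Add(Add(-25, Mul(-50, Rational(66, 43))), -12442)), -3168), Rational(1, 2)) = Pow(Add(Mul(-43473, Add(Add(-25, Rational(-3300, 43)), -12442)), -3168), Rational(1, 2)) = Pow(Add(Mul(-43473, Add(Rational(-4375, 43), -12442)), -3168), Rational(1, 2)) = Pow(Add(Mul(-43473, Rational(-539381, 43)), -3168), Rational(1, 2)) = Pow(Add(545314191, -3168), Rational(1, 2)) = Pow(545311023, Rational(1, 2))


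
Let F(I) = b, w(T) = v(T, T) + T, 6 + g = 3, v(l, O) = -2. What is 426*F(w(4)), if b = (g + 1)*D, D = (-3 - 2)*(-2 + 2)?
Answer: 0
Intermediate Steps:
g = -3 (g = -6 + 3 = -3)
D = 0 (D = -5*0 = 0)
w(T) = -2 + T
b = 0 (b = (-3 + 1)*0 = -2*0 = 0)
F(I) = 0
426*F(w(4)) = 426*0 = 0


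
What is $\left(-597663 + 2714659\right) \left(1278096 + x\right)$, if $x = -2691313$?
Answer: $-2991774736132$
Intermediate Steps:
$\left(-597663 + 2714659\right) \left(1278096 + x\right) = \left(-597663 + 2714659\right) \left(1278096 - 2691313\right) = 2116996 \left(-1413217\right) = -2991774736132$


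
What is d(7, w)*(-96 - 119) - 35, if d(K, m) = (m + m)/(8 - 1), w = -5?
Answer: 1905/7 ≈ 272.14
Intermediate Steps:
d(K, m) = 2*m/7 (d(K, m) = (2*m)/7 = (2*m)*(1/7) = 2*m/7)
d(7, w)*(-96 - 119) - 35 = ((2/7)*(-5))*(-96 - 119) - 35 = -10/7*(-215) - 35 = 2150/7 - 35 = 1905/7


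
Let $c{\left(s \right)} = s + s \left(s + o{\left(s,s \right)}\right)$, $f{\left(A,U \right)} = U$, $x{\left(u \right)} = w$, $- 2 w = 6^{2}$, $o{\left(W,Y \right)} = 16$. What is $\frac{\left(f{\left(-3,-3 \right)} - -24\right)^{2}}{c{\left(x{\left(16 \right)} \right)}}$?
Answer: $\frac{49}{2} \approx 24.5$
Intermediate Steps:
$w = -18$ ($w = - \frac{6^{2}}{2} = \left(- \frac{1}{2}\right) 36 = -18$)
$x{\left(u \right)} = -18$
$c{\left(s \right)} = s + s \left(16 + s\right)$ ($c{\left(s \right)} = s + s \left(s + 16\right) = s + s \left(16 + s\right)$)
$\frac{\left(f{\left(-3,-3 \right)} - -24\right)^{2}}{c{\left(x{\left(16 \right)} \right)}} = \frac{\left(-3 - -24\right)^{2}}{\left(-18\right) \left(17 - 18\right)} = \frac{\left(-3 + \left(-17 + 41\right)\right)^{2}}{\left(-18\right) \left(-1\right)} = \frac{\left(-3 + 24\right)^{2}}{18} = 21^{2} \cdot \frac{1}{18} = 441 \cdot \frac{1}{18} = \frac{49}{2}$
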